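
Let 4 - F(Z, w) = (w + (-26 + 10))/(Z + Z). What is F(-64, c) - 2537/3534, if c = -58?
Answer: 305789/113088 ≈ 2.7040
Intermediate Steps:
F(Z, w) = 4 - (-16 + w)/(2*Z) (F(Z, w) = 4 - (w + (-26 + 10))/(Z + Z) = 4 - (w - 16)/(2*Z) = 4 - (-16 + w)*1/(2*Z) = 4 - (-16 + w)/(2*Z))
F(-64, c) - 2537/3534 = (½)*(16 - 1*(-58) + 8*(-64))/(-64) - 2537/3534 = (½)*(-1/64)*(16 + 58 - 512) - 2537*1/3534 = (½)*(-1/64)*(-438) - 2537/3534 = 219/64 - 2537/3534 = 305789/113088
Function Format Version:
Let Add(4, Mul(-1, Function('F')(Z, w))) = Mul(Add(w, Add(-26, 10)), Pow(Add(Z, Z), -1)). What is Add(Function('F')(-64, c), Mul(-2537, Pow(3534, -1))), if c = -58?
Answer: Rational(305789, 113088) ≈ 2.7040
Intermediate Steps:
Function('F')(Z, w) = Add(4, Mul(Rational(-1, 2), Pow(Z, -1), Add(-16, w))) (Function('F')(Z, w) = Add(4, Mul(-1, Mul(Add(w, Add(-26, 10)), Pow(Add(Z, Z), -1)))) = Add(4, Mul(-1, Mul(Add(w, -16), Pow(Mul(2, Z), -1)))) = Add(4, Mul(-1, Mul(Add(-16, w), Mul(Rational(1, 2), Pow(Z, -1))))) = Add(4, Mul(-1, Mul(Rational(1, 2), Pow(Z, -1), Add(-16, w)))) = Add(4, Mul(Rational(-1, 2), Pow(Z, -1), Add(-16, w))))
Add(Function('F')(-64, c), Mul(-2537, Pow(3534, -1))) = Add(Mul(Rational(1, 2), Pow(-64, -1), Add(16, Mul(-1, -58), Mul(8, -64))), Mul(-2537, Pow(3534, -1))) = Add(Mul(Rational(1, 2), Rational(-1, 64), Add(16, 58, -512)), Mul(-2537, Rational(1, 3534))) = Add(Mul(Rational(1, 2), Rational(-1, 64), -438), Rational(-2537, 3534)) = Add(Rational(219, 64), Rational(-2537, 3534)) = Rational(305789, 113088)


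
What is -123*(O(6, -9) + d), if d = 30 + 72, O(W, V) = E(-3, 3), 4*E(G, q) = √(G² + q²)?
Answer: -12546 - 369*√2/4 ≈ -12676.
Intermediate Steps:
E(G, q) = √(G² + q²)/4
O(W, V) = 3*√2/4 (O(W, V) = √((-3)² + 3²)/4 = √(9 + 9)/4 = √18/4 = (3*√2)/4 = 3*√2/4)
d = 102
-123*(O(6, -9) + d) = -123*(3*√2/4 + 102) = -123*(102 + 3*√2/4) = -12546 - 369*√2/4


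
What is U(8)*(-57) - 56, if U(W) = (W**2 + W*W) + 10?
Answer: -7922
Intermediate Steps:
U(W) = 10 + 2*W**2 (U(W) = (W**2 + W**2) + 10 = 2*W**2 + 10 = 10 + 2*W**2)
U(8)*(-57) - 56 = (10 + 2*8**2)*(-57) - 56 = (10 + 2*64)*(-57) - 56 = (10 + 128)*(-57) - 56 = 138*(-57) - 56 = -7866 - 56 = -7922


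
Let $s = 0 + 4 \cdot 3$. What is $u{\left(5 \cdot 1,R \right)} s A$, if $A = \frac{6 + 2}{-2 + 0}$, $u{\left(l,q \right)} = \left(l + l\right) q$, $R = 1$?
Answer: $-480$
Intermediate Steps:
$u{\left(l,q \right)} = 2 l q$
$A = -4$ ($A = \frac{8}{-2} = 8 \left(- \frac{1}{2}\right) = -4$)
$s = 12$ ($s = 0 + 12 = 12$)
$u{\left(5 \cdot 1,R \right)} s A = 2 \cdot 5 \cdot 1 \cdot 1 \cdot 12 \left(-4\right) = 2 \cdot 5 \cdot 1 \cdot 12 \left(-4\right) = 10 \cdot 12 \left(-4\right) = 120 \left(-4\right) = -480$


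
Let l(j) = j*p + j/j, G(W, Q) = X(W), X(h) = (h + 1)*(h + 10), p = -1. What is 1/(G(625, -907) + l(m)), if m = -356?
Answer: 1/397867 ≈ 2.5134e-6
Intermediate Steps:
X(h) = (1 + h)*(10 + h)
G(W, Q) = 10 + W² + 11*W
l(j) = 1 - j (l(j) = j*(-1) + j/j = -j + 1 = 1 - j)
1/(G(625, -907) + l(m)) = 1/((10 + 625² + 11*625) + (1 - 1*(-356))) = 1/((10 + 390625 + 6875) + (1 + 356)) = 1/(397510 + 357) = 1/397867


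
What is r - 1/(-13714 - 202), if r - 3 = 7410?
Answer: 103159309/13916 ≈ 7413.0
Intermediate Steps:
r = 7413 (r = 3 + 7410 = 7413)
r - 1/(-13714 - 202) = 7413 - 1/(-13714 - 202) = 7413 - 1/(-13916) = 7413 - 1*(-1/13916) = 7413 + 1/13916 = 103159309/13916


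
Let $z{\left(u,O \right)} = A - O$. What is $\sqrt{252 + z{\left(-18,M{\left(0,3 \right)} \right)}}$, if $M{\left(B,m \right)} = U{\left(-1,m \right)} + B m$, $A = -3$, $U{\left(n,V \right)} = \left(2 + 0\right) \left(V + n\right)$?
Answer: $7 \sqrt{5} \approx 15.652$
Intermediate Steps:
$U{\left(n,V \right)} = 2 V + 2 n$ ($U{\left(n,V \right)} = 2 \left(V + n\right) = 2 V + 2 n$)
$M{\left(B,m \right)} = -2 + 2 m + B m$ ($M{\left(B,m \right)} = \left(2 m + 2 \left(-1\right)\right) + B m = \left(2 m - 2\right) + B m = \left(-2 + 2 m\right) + B m = -2 + 2 m + B m$)
$z{\left(u,O \right)} = -3 - O$
$\sqrt{252 + z{\left(-18,M{\left(0,3 \right)} \right)}} = \sqrt{252 - \left(1 + 6\right)} = \sqrt{252 - 7} = \sqrt{245} = 7 \sqrt{5}$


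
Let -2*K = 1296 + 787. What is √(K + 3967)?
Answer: √11702/2 ≈ 54.088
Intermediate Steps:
K = -2083/2 (K = -(1296 + 787)/2 = -½*2083 = -2083/2 ≈ -1041.5)
√(K + 3967) = √(-2083/2 + 3967) = √(5851/2) = √11702/2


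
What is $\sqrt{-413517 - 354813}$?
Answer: $3 i \sqrt{85370} \approx 876.54 i$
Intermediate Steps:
$\sqrt{-413517 - 354813} = \sqrt{-768330} = 3 i \sqrt{85370}$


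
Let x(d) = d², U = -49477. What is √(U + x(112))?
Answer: I*√36933 ≈ 192.18*I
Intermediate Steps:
√(U + x(112)) = √(-49477 + 112²) = √(-49477 + 12544) = √(-36933) = I*√36933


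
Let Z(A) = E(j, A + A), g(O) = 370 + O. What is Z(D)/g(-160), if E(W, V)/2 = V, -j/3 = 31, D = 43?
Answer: 86/105 ≈ 0.81905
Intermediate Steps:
j = -93 (j = -3*31 = -93)
E(W, V) = 2*V
Z(A) = 4*A (Z(A) = 2*(A + A) = 2*(2*A) = 4*A)
Z(D)/g(-160) = (4*43)/(370 - 160) = 172/210 = 172*(1/210) = 86/105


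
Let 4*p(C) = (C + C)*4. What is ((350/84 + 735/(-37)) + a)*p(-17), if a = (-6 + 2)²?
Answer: -1139/111 ≈ -10.261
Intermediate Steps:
a = 16 (a = (-4)² = 16)
p(C) = 2*C (p(C) = ((C + C)*4)/4 = ((2*C)*4)/4 = (8*C)/4 = 2*C)
((350/84 + 735/(-37)) + a)*p(-17) = ((350/84 + 735/(-37)) + 16)*(2*(-17)) = ((350*(1/84) + 735*(-1/37)) + 16)*(-34) = ((25/6 - 735/37) + 16)*(-34) = (-3485/222 + 16)*(-34) = (67/222)*(-34) = -1139/111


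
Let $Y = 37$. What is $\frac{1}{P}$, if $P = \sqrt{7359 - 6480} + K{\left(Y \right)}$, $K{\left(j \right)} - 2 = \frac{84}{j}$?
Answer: $- \frac{5846}{1178387} + \frac{1369 \sqrt{879}}{1178387} \approx 0.029483$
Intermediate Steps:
$K{\left(j \right)} = 2 + \frac{84}{j}$
$P = \frac{158}{37} + \sqrt{879}$ ($P = \sqrt{7359 - 6480} + \left(2 + \frac{84}{37}\right) = \sqrt{879} + \left(2 + 84 \cdot \frac{1}{37}\right) = \sqrt{879} + \left(2 + \frac{84}{37}\right) = \sqrt{879} + \frac{158}{37} = \frac{158}{37} + \sqrt{879} \approx 33.918$)
$\frac{1}{P} = \frac{1}{\frac{158}{37} + \sqrt{879}}$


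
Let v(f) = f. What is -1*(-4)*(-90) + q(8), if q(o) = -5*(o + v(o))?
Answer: -440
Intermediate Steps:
q(o) = -10*o (q(o) = -5*(o + o) = -10*o)
-1*(-4)*(-90) + q(8) = -1*(-4)*(-90) - 10*8 = 4*(-90) - 80 = -360 - 80 = -440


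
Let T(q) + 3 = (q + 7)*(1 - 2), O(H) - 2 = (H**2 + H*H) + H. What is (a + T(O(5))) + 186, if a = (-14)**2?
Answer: 315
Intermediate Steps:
O(H) = 2 + H + 2*H**2 (O(H) = 2 + ((H**2 + H*H) + H) = 2 + ((H**2 + H**2) + H) = 2 + (2*H**2 + H) = 2 + (H + 2*H**2) = 2 + H + 2*H**2)
a = 196
T(q) = -10 - q (T(q) = -3 + (q + 7)*(1 - 2) = -3 + (7 + q)*(-1) = -3 + (-7 - q) = -10 - q)
(a + T(O(5))) + 186 = (196 + (-10 - (2 + 5 + 2*5**2))) + 186 = (196 + (-10 - (2 + 5 + 2*25))) + 186 = (196 + (-10 - (2 + 5 + 50))) + 186 = (196 + (-10 - 1*57)) + 186 = (196 + (-10 - 57)) + 186 = (196 - 67) + 186 = 129 + 186 = 315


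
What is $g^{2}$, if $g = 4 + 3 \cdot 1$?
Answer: $49$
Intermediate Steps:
$g = 7$ ($g = 4 + 3 = 7$)
$g^{2} = 7^{2} = 49$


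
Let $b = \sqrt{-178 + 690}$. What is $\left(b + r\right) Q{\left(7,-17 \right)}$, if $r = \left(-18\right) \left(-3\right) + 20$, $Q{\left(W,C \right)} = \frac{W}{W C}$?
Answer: $- \frac{74}{17} - \frac{16 \sqrt{2}}{17} \approx -5.684$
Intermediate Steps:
$Q{\left(W,C \right)} = \frac{1}{C}$ ($Q{\left(W,C \right)} = \frac{W}{C W} = W \frac{1}{C W} = \frac{1}{C}$)
$r = 74$ ($r = 54 + 20 = 74$)
$b = 16 \sqrt{2}$ ($b = \sqrt{512} = 16 \sqrt{2} \approx 22.627$)
$\left(b + r\right) Q{\left(7,-17 \right)} = \frac{16 \sqrt{2} + 74}{-17} = \left(74 + 16 \sqrt{2}\right) \left(- \frac{1}{17}\right) = - \frac{74}{17} - \frac{16 \sqrt{2}}{17}$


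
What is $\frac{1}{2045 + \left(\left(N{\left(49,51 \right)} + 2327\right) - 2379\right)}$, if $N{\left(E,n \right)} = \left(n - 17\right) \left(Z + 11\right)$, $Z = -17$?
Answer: $\frac{1}{1789} \approx 0.00055897$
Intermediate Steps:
$N{\left(E,n \right)} = 102 - 6 n$ ($N{\left(E,n \right)} = \left(n - 17\right) \left(-17 + 11\right) = \left(-17 + n\right) \left(-6\right) = 102 - 6 n$)
$\frac{1}{2045 + \left(\left(N{\left(49,51 \right)} + 2327\right) - 2379\right)} = \frac{1}{2045 + \left(\left(\left(102 - 306\right) + 2327\right) - 2379\right)} = \frac{1}{2045 + \left(\left(-204 + 2327\right) - 2379\right)} = \frac{1}{2045 + \left(2123 - 2379\right)} = \frac{1}{2045 - 256} = \frac{1}{1789}$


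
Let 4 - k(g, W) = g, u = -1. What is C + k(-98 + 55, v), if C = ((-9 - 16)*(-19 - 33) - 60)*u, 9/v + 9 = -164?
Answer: -1193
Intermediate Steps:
v = -9/173 (v = 9/(-9 - 164) = 9/(-173) = 9*(-1/173) = -9/173 ≈ -0.052023)
k(g, W) = 4 - g
C = -1240 (C = ((-9 - 16)*(-19 - 33) - 60)*(-1) = (-25*(-52) - 60)*(-1) = (1300 - 60)*(-1) = 1240*(-1) = -1240)
C + k(-98 + 55, v) = -1240 + (4 - (-98 + 55)) = -1240 + (4 - 1*(-43)) = -1240 + (4 + 43) = -1240 + 47 = -1193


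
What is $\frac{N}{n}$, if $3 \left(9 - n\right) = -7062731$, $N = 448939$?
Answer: $\frac{1346817}{7062758} \approx 0.19069$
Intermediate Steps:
$n = \frac{7062758}{3}$ ($n = 9 - - \frac{7062731}{3} = 9 + \frac{7062731}{3} = \frac{7062758}{3} \approx 2.3543 \cdot 10^{6}$)
$\frac{N}{n} = \frac{448939}{\frac{7062758}{3}} = 448939 \cdot \frac{3}{7062758} = \frac{1346817}{7062758}$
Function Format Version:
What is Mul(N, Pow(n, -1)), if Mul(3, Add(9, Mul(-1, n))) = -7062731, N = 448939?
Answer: Rational(1346817, 7062758) ≈ 0.19069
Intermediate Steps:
n = Rational(7062758, 3) (n = Add(9, Mul(Rational(-1, 3), -7062731)) = Add(9, Rational(7062731, 3)) = Rational(7062758, 3) ≈ 2.3543e+6)
Mul(N, Pow(n, -1)) = Mul(448939, Pow(Rational(7062758, 3), -1)) = Mul(448939, Rational(3, 7062758)) = Rational(1346817, 7062758)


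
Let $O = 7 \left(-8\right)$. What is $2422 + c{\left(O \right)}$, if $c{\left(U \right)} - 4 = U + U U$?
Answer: $5506$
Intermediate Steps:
$O = -56$
$c{\left(U \right)} = 4 + U + U^{2}$ ($c{\left(U \right)} = 4 + \left(U + U U\right) = 4 + \left(U + U^{2}\right) = 4 + U + U^{2}$)
$2422 + c{\left(O \right)} = 2422 + \left(4 - 56 + \left(-56\right)^{2}\right) = 2422 + \left(4 - 56 + 3136\right) = 2422 + 3084 = 5506$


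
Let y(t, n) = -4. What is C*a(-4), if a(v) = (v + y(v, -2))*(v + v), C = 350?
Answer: 22400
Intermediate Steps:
a(v) = 2*v*(-4 + v) (a(v) = (v - 4)*(v + v) = (-4 + v)*(2*v) = 2*v*(-4 + v))
C*a(-4) = 350*(2*(-4)*(-4 - 4)) = 350*(2*(-4)*(-8)) = 350*64 = 22400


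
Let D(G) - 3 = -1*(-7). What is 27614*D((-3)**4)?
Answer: 276140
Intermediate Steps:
D(G) = 10 (D(G) = 3 - 1*(-7) = 3 + 7 = 10)
27614*D((-3)**4) = 27614*10 = 276140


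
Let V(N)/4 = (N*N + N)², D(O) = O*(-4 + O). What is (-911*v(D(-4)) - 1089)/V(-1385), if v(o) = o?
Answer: -30241/14697102342400 ≈ -2.0576e-9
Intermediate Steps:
V(N) = 4*(N + N²)² (V(N) = 4*(N*N + N)² = 4*(N² + N)² = 4*(N + N²)²)
(-911*v(D(-4)) - 1089)/V(-1385) = (-(-3644)*(-4 - 4) - 1089)/((4*(-1385)²*(1 - 1385)²)) = (-(-3644)*(-8) - 1089)/((4*1918225*(-1384)²)) = (-911*32 - 1089)/((4*1918225*1915456)) = (-29152 - 1089)/14697102342400 = -30241*1/14697102342400 = -30241/14697102342400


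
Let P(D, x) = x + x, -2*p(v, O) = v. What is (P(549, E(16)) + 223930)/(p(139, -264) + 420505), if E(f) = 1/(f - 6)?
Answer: 2239302/4204355 ≈ 0.53261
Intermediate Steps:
p(v, O) = -v/2
E(f) = 1/(-6 + f)
P(D, x) = 2*x
(P(549, E(16)) + 223930)/(p(139, -264) + 420505) = (2/(-6 + 16) + 223930)/(-1/2*139 + 420505) = (2/10 + 223930)/(-139/2 + 420505) = (2*(1/10) + 223930)/(840871/2) = (1/5 + 223930)*(2/840871) = (1119651/5)*(2/840871) = 2239302/4204355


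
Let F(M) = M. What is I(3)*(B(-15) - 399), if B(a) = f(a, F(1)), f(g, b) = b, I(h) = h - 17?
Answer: 5572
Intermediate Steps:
I(h) = -17 + h
B(a) = 1
I(3)*(B(-15) - 399) = (-17 + 3)*(1 - 399) = -14*(-398) = 5572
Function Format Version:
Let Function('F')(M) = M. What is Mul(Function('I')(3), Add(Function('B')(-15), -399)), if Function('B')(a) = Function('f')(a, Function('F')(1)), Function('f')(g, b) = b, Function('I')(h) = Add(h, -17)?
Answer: 5572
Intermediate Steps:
Function('I')(h) = Add(-17, h)
Function('B')(a) = 1
Mul(Function('I')(3), Add(Function('B')(-15), -399)) = Mul(Add(-17, 3), Add(1, -399)) = Mul(-14, -398) = 5572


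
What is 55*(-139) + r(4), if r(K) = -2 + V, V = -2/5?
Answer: -38237/5 ≈ -7647.4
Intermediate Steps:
V = -⅖ (V = -2*⅕ = -⅖ ≈ -0.40000)
r(K) = -12/5 (r(K) = -2 - ⅖ = -12/5)
55*(-139) + r(4) = 55*(-139) - 12/5 = -7645 - 12/5 = -38237/5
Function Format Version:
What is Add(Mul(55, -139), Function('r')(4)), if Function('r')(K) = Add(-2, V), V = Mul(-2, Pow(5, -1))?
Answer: Rational(-38237, 5) ≈ -7647.4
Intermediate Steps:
V = Rational(-2, 5) (V = Mul(-2, Rational(1, 5)) = Rational(-2, 5) ≈ -0.40000)
Function('r')(K) = Rational(-12, 5) (Function('r')(K) = Add(-2, Rational(-2, 5)) = Rational(-12, 5))
Add(Mul(55, -139), Function('r')(4)) = Add(Mul(55, -139), Rational(-12, 5)) = Add(-7645, Rational(-12, 5)) = Rational(-38237, 5)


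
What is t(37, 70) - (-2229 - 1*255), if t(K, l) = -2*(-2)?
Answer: 2488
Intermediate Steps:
t(K, l) = 4
t(37, 70) - (-2229 - 1*255) = 4 - (-2229 - 1*255) = 4 - (-2229 - 255) = 4 - 1*(-2484) = 4 + 2484 = 2488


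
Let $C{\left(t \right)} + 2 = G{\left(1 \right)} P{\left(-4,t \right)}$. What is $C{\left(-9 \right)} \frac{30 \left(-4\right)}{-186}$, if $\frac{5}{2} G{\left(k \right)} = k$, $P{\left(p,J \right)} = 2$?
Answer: $- \frac{24}{31} \approx -0.77419$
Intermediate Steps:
$G{\left(k \right)} = \frac{2 k}{5}$
$C{\left(t \right)} = - \frac{6}{5}$ ($C{\left(t \right)} = -2 + \frac{2}{5} \cdot 1 \cdot 2 = -2 + \frac{2}{5} \cdot 2 = -2 + \frac{4}{5} = - \frac{6}{5}$)
$C{\left(-9 \right)} \frac{30 \left(-4\right)}{-186} = - \frac{6 \frac{30 \left(-4\right)}{-186}}{5} = - \frac{6 \left(\left(-120\right) \left(- \frac{1}{186}\right)\right)}{5} = \left(- \frac{6}{5}\right) \frac{20}{31} = - \frac{24}{31}$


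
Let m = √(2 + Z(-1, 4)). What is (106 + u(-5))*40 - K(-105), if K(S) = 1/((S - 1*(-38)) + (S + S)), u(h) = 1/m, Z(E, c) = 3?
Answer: 1174481/277 + 8*√5 ≈ 4257.9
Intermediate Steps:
m = √5 (m = √(2 + 3) = √5 ≈ 2.2361)
u(h) = √5/5 (u(h) = 1/(√5) = √5/5)
K(S) = 1/(38 + 3*S) (K(S) = 1/((S + 38) + 2*S) = 1/((38 + S) + 2*S) = 1/(38 + 3*S))
(106 + u(-5))*40 - K(-105) = (106 + √5/5)*40 - 1/(38 + 3*(-105)) = (4240 + 8*√5) - 1/(38 - 315) = (4240 + 8*√5) - 1/(-277) = (4240 + 8*√5) - 1*(-1/277) = (4240 + 8*√5) + 1/277 = 1174481/277 + 8*√5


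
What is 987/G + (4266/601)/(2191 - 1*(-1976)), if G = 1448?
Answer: 275331933/402924824 ≈ 0.68333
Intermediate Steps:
987/G + (4266/601)/(2191 - 1*(-1976)) = 987/1448 + (4266/601)/(2191 - 1*(-1976)) = 987*(1/1448) + (4266*(1/601))/(2191 + 1976) = 987/1448 + (4266/601)/4167 = 987/1448 + (4266/601)*(1/4167) = 987/1448 + 474/278263 = 275331933/402924824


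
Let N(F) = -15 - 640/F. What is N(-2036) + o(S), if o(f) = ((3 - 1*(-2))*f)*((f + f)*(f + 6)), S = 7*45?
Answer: 162122727775/509 ≈ 3.1851e+8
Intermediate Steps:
S = 315
o(f) = 10*f**2*(6 + f) (o(f) = ((3 + 2)*f)*((2*f)*(6 + f)) = (5*f)*(2*f*(6 + f)) = 10*f**2*(6 + f))
N(-2036) + o(S) = (-15 - 640/(-2036)) + 10*315**2*(6 + 315) = (-15 - 640*(-1/2036)) + 10*99225*321 = (-15 + 160/509) + 318512250 = -7475/509 + 318512250 = 162122727775/509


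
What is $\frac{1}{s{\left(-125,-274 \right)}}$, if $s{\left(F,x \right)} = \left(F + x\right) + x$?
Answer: $- \frac{1}{673} \approx -0.0014859$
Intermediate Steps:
$s{\left(F,x \right)} = F + 2 x$
$\frac{1}{s{\left(-125,-274 \right)}} = \frac{1}{-125 + 2 \left(-274\right)} = \frac{1}{-125 - 548} = \frac{1}{-673} = - \frac{1}{673}$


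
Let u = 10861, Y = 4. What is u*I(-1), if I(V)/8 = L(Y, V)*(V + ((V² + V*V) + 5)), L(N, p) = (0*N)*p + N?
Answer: 2085312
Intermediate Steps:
L(N, p) = N (L(N, p) = 0*p + N = 0 + N = N)
I(V) = 160 + 32*V + 64*V² (I(V) = 8*(4*(V + ((V² + V*V) + 5))) = 8*(4*(V + ((V² + V²) + 5))) = 8*(4*(V + (2*V² + 5))) = 8*(4*(V + (5 + 2*V²))) = 8*(4*(5 + V + 2*V²)) = 8*(20 + 4*V + 8*V²) = 160 + 32*V + 64*V²)
u*I(-1) = 10861*(160 + 32*(-1) + 64*(-1)²) = 10861*(160 - 32 + 64*1) = 10861*(160 - 32 + 64) = 10861*192 = 2085312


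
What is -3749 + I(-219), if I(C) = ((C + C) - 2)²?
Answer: 189851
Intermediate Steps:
I(C) = (-2 + 2*C)² (I(C) = (2*C - 2)² = (-2 + 2*C)²)
-3749 + I(-219) = -3749 + 4*(-1 - 219)² = -3749 + 4*(-220)² = -3749 + 4*48400 = -3749 + 193600 = 189851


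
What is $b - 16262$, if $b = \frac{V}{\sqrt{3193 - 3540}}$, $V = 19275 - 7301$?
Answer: $-16262 - \frac{11974 i \sqrt{347}}{347} \approx -16262.0 - 642.8 i$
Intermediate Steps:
$V = 11974$ ($V = 19275 - 7301 = 11974$)
$b = - \frac{11974 i \sqrt{347}}{347}$ ($b = \frac{11974}{\sqrt{3193 - 3540}} = \frac{11974}{\sqrt{-347}} = \frac{11974}{i \sqrt{347}} = 11974 \left(- \frac{i \sqrt{347}}{347}\right) = - \frac{11974 i \sqrt{347}}{347} \approx - 642.8 i$)
$b - 16262 = - \frac{11974 i \sqrt{347}}{347} - 16262 = -16262 - \frac{11974 i \sqrt{347}}{347}$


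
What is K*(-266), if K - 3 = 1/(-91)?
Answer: -10336/13 ≈ -795.08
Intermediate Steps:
K = 272/91 (K = 3 + 1/(-91) = 3 - 1/91 = 272/91 ≈ 2.9890)
K*(-266) = (272/91)*(-266) = -10336/13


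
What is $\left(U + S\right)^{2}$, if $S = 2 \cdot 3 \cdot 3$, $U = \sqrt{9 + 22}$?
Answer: $\left(18 + \sqrt{31}\right)^{2} \approx 555.44$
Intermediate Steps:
$U = \sqrt{31} \approx 5.5678$
$S = 18$ ($S = 6 \cdot 3 = 18$)
$\left(U + S\right)^{2} = \left(\sqrt{31} + 18\right)^{2} = \left(18 + \sqrt{31}\right)^{2}$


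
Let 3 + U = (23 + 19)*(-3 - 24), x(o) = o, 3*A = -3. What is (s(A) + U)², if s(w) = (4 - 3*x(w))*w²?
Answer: 1276900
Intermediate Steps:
A = -1 (A = (⅓)*(-3) = -1)
s(w) = w²*(4 - 3*w) (s(w) = (4 - 3*w)*w² = w²*(4 - 3*w))
U = -1137 (U = -3 + (23 + 19)*(-3 - 24) = -3 + 42*(-27) = -3 - 1134 = -1137)
(s(A) + U)² = ((-1)²*(4 - 3*(-1)) - 1137)² = (1*(4 + 3) - 1137)² = (1*7 - 1137)² = (7 - 1137)² = (-1130)² = 1276900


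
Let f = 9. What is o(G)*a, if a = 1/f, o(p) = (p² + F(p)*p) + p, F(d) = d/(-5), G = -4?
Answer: 44/45 ≈ 0.97778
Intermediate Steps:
F(d) = -d/5 (F(d) = d*(-⅕) = -d/5)
o(p) = p + 4*p²/5 (o(p) = (p² + (-p/5)*p) + p = (p² - p²/5) + p = 4*p²/5 + p = p + 4*p²/5)
a = ⅑ (a = 1/9 = ⅑ ≈ 0.11111)
o(G)*a = ((⅕)*(-4)*(5 + 4*(-4)))*(⅑) = ((⅕)*(-4)*(5 - 16))*(⅑) = ((⅕)*(-4)*(-11))*(⅑) = (44/5)*(⅑) = 44/45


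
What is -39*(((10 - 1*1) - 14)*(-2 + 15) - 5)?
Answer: 2730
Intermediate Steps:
-39*(((10 - 1*1) - 14)*(-2 + 15) - 5) = -39*(((10 - 1) - 14)*13 - 5) = -39*((9 - 14)*13 - 5) = -39*(-5*13 - 5) = -39*(-65 - 5) = -39*(-70) = 2730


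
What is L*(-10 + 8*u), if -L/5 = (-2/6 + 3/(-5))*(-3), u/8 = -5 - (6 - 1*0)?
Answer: 9996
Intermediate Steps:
u = -88 (u = 8*(-5 - (6 - 1*0)) = 8*(-5 - (6 + 0)) = 8*(-5 - 1*6) = 8*(-5 - 6) = 8*(-11) = -88)
L = -14 (L = -5*(-2/6 + 3/(-5))*(-3) = -5*(-2*⅙ + 3*(-⅕))*(-3) = -5*(-⅓ - ⅗)*(-3) = -(-14)*(-3)/3 = -5*14/5 = -14)
L*(-10 + 8*u) = -14*(-10 + 8*(-88)) = -14*(-10 - 704) = -14*(-714) = 9996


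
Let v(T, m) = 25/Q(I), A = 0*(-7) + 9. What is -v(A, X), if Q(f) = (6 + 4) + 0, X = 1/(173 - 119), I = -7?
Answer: -5/2 ≈ -2.5000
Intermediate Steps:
X = 1/54 ≈ 0.018519
Q(f) = 10 (Q(f) = 10 + 0 = 10)
A = 9 (A = 0 + 9 = 9)
v(T, m) = 5/2 (v(T, m) = 25/10 = 25*(⅒) = 5/2)
-v(A, X) = -1*5/2 = -5/2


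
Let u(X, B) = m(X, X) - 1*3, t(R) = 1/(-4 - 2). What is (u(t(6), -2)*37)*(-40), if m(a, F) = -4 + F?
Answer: 31820/3 ≈ 10607.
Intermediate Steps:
t(R) = -⅙ (t(R) = 1/(-6) = -⅙)
u(X, B) = -7 + X (u(X, B) = (-4 + X) - 1*3 = (-4 + X) - 3 = -7 + X)
(u(t(6), -2)*37)*(-40) = ((-7 - ⅙)*37)*(-40) = -43/6*37*(-40) = -1591/6*(-40) = 31820/3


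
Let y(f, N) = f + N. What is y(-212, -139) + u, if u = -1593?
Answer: -1944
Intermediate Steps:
y(f, N) = N + f
y(-212, -139) + u = (-139 - 212) - 1593 = -351 - 1593 = -1944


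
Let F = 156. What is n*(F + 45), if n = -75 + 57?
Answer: -3618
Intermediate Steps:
n = -18
n*(F + 45) = -18*(156 + 45) = -18*201 = -3618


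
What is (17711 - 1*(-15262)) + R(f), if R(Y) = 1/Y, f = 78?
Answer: 2571895/78 ≈ 32973.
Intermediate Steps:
(17711 - 1*(-15262)) + R(f) = (17711 - 1*(-15262)) + 1/78 = (17711 + 15262) + 1/78 = 32973 + 1/78 = 2571895/78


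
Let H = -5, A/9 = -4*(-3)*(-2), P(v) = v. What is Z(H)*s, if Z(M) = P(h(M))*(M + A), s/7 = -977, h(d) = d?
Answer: -7557095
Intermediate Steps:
s = -6839 (s = 7*(-977) = -6839)
A = -216 (A = 9*(-4*(-3)*(-2)) = 9*(12*(-2)) = 9*(-24) = -216)
Z(M) = M*(-216 + M) (Z(M) = M*(M - 216) = M*(-216 + M))
Z(H)*s = -5*(-216 - 5)*(-6839) = -5*(-221)*(-6839) = 1105*(-6839) = -7557095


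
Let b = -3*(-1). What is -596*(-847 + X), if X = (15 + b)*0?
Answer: 504812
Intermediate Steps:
b = 3
X = 0 (X = (15 + 3)*0 = 18*0 = 0)
-596*(-847 + X) = -596*(-847 + 0) = -596*(-847) = 504812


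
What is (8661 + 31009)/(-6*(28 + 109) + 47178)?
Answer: 19835/23178 ≈ 0.85577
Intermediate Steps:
(8661 + 31009)/(-6*(28 + 109) + 47178) = 39670/(-6*137 + 47178) = 39670/(-822 + 47178) = 39670/46356 = 39670*(1/46356) = 19835/23178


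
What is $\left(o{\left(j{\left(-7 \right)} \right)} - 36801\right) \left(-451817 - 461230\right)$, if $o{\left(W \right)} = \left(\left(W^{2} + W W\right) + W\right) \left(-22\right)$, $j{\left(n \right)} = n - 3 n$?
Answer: $41756378451$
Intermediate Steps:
$j{\left(n \right)} = - 2 n$
$o{\left(W \right)} = - 44 W^{2} - 22 W$ ($o{\left(W \right)} = \left(\left(W^{2} + W^{2}\right) + W\right) \left(-22\right) = \left(2 W^{2} + W\right) \left(-22\right) = \left(W + 2 W^{2}\right) \left(-22\right) = - 44 W^{2} - 22 W$)
$\left(o{\left(j{\left(-7 \right)} \right)} - 36801\right) \left(-451817 - 461230\right) = \left(- 22 \left(\left(-2\right) \left(-7\right)\right) \left(1 + 2 \left(\left(-2\right) \left(-7\right)\right)\right) - 36801\right) \left(-451817 - 461230\right) = \left(\left(-22\right) 14 \left(1 + 2 \cdot 14\right) - 36801\right) \left(-913047\right) = \left(\left(-22\right) 14 \left(1 + 28\right) - 36801\right) \left(-913047\right) = \left(\left(-22\right) 14 \cdot 29 - 36801\right) \left(-913047\right) = \left(-8932 - 36801\right) \left(-913047\right) = \left(-45733\right) \left(-913047\right) = 41756378451$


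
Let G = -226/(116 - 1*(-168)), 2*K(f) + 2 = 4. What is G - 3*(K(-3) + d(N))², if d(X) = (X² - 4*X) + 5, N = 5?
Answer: -51659/142 ≈ -363.80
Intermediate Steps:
K(f) = 1 (K(f) = -1 + (½)*4 = -1 + 2 = 1)
d(X) = 5 + X² - 4*X
G = -113/142 (G = -226/(116 + 168) = -226/284 = -226*1/284 = -113/142 ≈ -0.79577)
G - 3*(K(-3) + d(N))² = -113/142 - 3*(1 + (5 + 5² - 4*5))² = -113/142 - 3*(1 + (5 + 25 - 20))² = -113/142 - 3*(1 + 10)² = -113/142 - 3*11² = -113/142 - 3*121 = -113/142 - 1*363 = -113/142 - 363 = -51659/142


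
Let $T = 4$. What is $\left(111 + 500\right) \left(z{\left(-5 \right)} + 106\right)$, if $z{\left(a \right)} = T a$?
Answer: $52546$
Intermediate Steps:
$z{\left(a \right)} = 4 a$
$\left(111 + 500\right) \left(z{\left(-5 \right)} + 106\right) = \left(111 + 500\right) \left(4 \left(-5\right) + 106\right) = 611 \left(-20 + 106\right) = 611 \cdot 86 = 52546$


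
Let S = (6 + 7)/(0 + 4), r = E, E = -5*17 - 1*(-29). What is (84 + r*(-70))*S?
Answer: 13013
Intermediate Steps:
E = -56 (E = -85 + 29 = -56)
r = -56
S = 13/4 ≈ 3.2500
(84 + r*(-70))*S = (84 - 56*(-70))*(13/4) = (84 + 3920)*(13/4) = 4004*(13/4) = 13013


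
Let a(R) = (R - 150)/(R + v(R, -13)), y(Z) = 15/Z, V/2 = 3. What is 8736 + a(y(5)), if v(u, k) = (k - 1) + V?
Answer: 43827/5 ≈ 8765.4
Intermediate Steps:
V = 6 (V = 2*3 = 6)
v(u, k) = 5 + k (v(u, k) = (k - 1) + 6 = (-1 + k) + 6 = 5 + k)
a(R) = (-150 + R)/(-8 + R) (a(R) = (R - 150)/(R + (5 - 13)) = (-150 + R)/(R - 8) = (-150 + R)/(-8 + R))
8736 + a(y(5)) = 8736 + (-150 + 15/5)/(-8 + 15/5) = 8736 + (-150 + 15*(1/5))/(-8 + 15*(1/5)) = 8736 + (-150 + 3)/(-8 + 3) = 8736 - 147/(-5) = 8736 - 1/5*(-147) = 8736 + 147/5 = 43827/5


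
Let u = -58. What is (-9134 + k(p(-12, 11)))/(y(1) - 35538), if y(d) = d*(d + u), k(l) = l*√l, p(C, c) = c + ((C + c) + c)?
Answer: 9134/35595 - √21/1695 ≈ 0.25391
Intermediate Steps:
p(C, c) = C + 3*c (p(C, c) = c + (C + 2*c) = C + 3*c)
k(l) = l^(3/2)
y(d) = d*(-58 + d) (y(d) = d*(d - 58) = d*(-58 + d))
(-9134 + k(p(-12, 11)))/(y(1) - 35538) = (-9134 + (-12 + 3*11)^(3/2))/(1*(-58 + 1) - 35538) = (-9134 + (-12 + 33)^(3/2))/(1*(-57) - 35538) = (-9134 + 21^(3/2))/(-57 - 35538) = (-9134 + 21*√21)/(-35595) = (-9134 + 21*√21)*(-1/35595) = 9134/35595 - √21/1695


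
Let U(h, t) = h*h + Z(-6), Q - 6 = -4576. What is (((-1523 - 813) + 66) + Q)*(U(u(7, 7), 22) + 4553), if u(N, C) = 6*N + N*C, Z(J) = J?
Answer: -87743520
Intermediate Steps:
Q = -4570 (Q = 6 - 4576 = -4570)
u(N, C) = 6*N + C*N
U(h, t) = -6 + h² (U(h, t) = h*h - 6 = h² - 6 = -6 + h²)
(((-1523 - 813) + 66) + Q)*(U(u(7, 7), 22) + 4553) = (((-1523 - 813) + 66) - 4570)*((-6 + (7*(6 + 7))²) + 4553) = ((-2336 + 66) - 4570)*((-6 + (7*13)²) + 4553) = (-2270 - 4570)*((-6 + 91²) + 4553) = -6840*((-6 + 8281) + 4553) = -6840*(8275 + 4553) = -6840*12828 = -87743520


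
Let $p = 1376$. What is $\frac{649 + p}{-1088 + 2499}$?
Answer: $\frac{2025}{1411} \approx 1.4352$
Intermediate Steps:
$\frac{649 + p}{-1088 + 2499} = \frac{649 + 1376}{-1088 + 2499} = \frac{2025}{1411}$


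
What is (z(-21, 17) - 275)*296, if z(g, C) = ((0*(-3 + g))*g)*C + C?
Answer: -76368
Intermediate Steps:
z(g, C) = C (z(g, C) = (0*g)*C + C = 0*C + C = 0 + C = C)
(z(-21, 17) - 275)*296 = (17 - 275)*296 = -258*296 = -76368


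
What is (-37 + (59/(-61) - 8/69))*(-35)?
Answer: 5610220/4209 ≈ 1332.9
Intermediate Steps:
(-37 + (59/(-61) - 8/69))*(-35) = (-37 + (59*(-1/61) - 8*1/69))*(-35) = (-37 + (-59/61 - 8/69))*(-35) = (-37 - 4559/4209)*(-35) = -160292/4209*(-35) = 5610220/4209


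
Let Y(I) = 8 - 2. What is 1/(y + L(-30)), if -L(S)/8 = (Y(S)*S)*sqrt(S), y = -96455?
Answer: -19291/1873155005 - 288*I*sqrt(30)/1873155005 ≈ -1.0299e-5 - 8.4213e-7*I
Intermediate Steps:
Y(I) = 6
L(S) = -48*S**(3/2) (L(S) = -8*6*S*sqrt(S) = -48*S**(3/2))
1/(y + L(-30)) = 1/(-96455 - (-1440)*I*sqrt(30)) = 1/(-96455 + 1440*I*sqrt(30))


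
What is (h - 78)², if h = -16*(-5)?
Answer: 4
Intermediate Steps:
h = 80
(h - 78)² = (80 - 78)² = 2² = 4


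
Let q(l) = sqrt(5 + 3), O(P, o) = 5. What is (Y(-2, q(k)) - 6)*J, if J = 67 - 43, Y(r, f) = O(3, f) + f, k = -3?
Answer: -24 + 48*sqrt(2) ≈ 43.882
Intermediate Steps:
q(l) = 2*sqrt(2) (q(l) = sqrt(8) = 2*sqrt(2))
Y(r, f) = 5 + f
J = 24
(Y(-2, q(k)) - 6)*J = ((5 + 2*sqrt(2)) - 6)*24 = (-1 + 2*sqrt(2))*24 = -24 + 48*sqrt(2)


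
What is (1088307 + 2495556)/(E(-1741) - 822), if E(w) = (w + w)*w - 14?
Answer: 1194621/2020442 ≈ 0.59127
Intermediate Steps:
E(w) = -14 + 2*w² (E(w) = (2*w)*w - 14 = 2*w² - 14 = -14 + 2*w²)
(1088307 + 2495556)/(E(-1741) - 822) = (1088307 + 2495556)/((-14 + 2*(-1741)²) - 822) = 3583863/((-14 + 2*3031081) - 822) = 3583863/((-14 + 6062162) - 822) = 3583863/(6062148 - 822) = 3583863/6061326 = 3583863*(1/6061326) = 1194621/2020442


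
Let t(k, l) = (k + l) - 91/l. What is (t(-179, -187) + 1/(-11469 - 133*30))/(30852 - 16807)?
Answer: -1056638296/40601749485 ≈ -0.026024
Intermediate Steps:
t(k, l) = k + l - 91/l
(t(-179, -187) + 1/(-11469 - 133*30))/(30852 - 16807) = ((-179 - 187 - 91/(-187)) + 1/(-11469 - 133*30))/(30852 - 16807) = ((-179 - 187 - 91*(-1/187)) + 1/(-11469 - 3990))/14045 = ((-179 - 187 + 91/187) + 1/(-15459))*(1/14045) = (-68351/187 - 1/15459)*(1/14045) = -1056638296/2890833*1/14045 = -1056638296/40601749485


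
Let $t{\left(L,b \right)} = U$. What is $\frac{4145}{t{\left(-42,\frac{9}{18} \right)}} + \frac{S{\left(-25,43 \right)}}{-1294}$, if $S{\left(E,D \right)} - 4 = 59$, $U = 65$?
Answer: $\frac{1071907}{16822} \approx 63.721$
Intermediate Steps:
$S{\left(E,D \right)} = 63$ ($S{\left(E,D \right)} = 4 + 59 = 63$)
$t{\left(L,b \right)} = 65$
$\frac{4145}{t{\left(-42,\frac{9}{18} \right)}} + \frac{S{\left(-25,43 \right)}}{-1294} = \frac{4145}{65} + \frac{63}{-1294} = 4145 \cdot \frac{1}{65} + 63 \left(- \frac{1}{1294}\right) = \frac{829}{13} - \frac{63}{1294} = \frac{1071907}{16822}$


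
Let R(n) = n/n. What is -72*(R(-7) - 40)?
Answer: 2808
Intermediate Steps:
R(n) = 1
-72*(R(-7) - 40) = -72*(1 - 40) = -72*(-39) = 2808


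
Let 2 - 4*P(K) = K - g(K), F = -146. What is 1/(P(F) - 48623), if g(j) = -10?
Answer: -2/97177 ≈ -2.0581e-5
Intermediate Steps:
P(K) = -2 - K/4 (P(K) = ½ - (K - 1*(-10))/4 = ½ - (K + 10)/4 = ½ - (10 + K)/4 = ½ + (-5/2 - K/4) = -2 - K/4)
1/(P(F) - 48623) = 1/((-2 - ¼*(-146)) - 48623) = 1/((-2 + 73/2) - 48623) = 1/(69/2 - 48623) = 1/(-97177/2) = -2/97177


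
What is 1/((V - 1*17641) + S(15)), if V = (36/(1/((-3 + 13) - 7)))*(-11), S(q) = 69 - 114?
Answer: -1/18874 ≈ -5.2983e-5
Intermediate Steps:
S(q) = -45
V = -1188 (V = (36/(1/(10 - 7)))*(-11) = (36/(1/3))*(-11) = (36*3)*(-11) = 108*(-11) = -1188)
1/((V - 1*17641) + S(15)) = 1/((-1188 - 1*17641) - 45) = 1/((-1188 - 17641) - 45) = 1/(-18829 - 45) = 1/(-18874) = -1/18874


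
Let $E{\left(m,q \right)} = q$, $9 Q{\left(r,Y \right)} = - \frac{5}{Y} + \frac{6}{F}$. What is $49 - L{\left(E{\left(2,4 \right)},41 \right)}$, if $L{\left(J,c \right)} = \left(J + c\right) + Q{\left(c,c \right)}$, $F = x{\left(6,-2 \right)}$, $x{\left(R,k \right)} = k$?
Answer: $\frac{1604}{369} \approx 4.3469$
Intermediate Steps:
$F = -2$
$Q{\left(r,Y \right)} = - \frac{1}{3} - \frac{5}{9 Y}$ ($Q{\left(r,Y \right)} = \frac{- \frac{5}{Y} + \frac{6}{-2}}{9} = \frac{- \frac{5}{Y} + 6 \left(- \frac{1}{2}\right)}{9} = \frac{- \frac{5}{Y} - 3}{9} = \frac{-3 - \frac{5}{Y}}{9} = - \frac{1}{3} - \frac{5}{9 Y}$)
$L{\left(J,c \right)} = J + c + \frac{-5 - 3 c}{9 c}$ ($L{\left(J,c \right)} = \left(J + c\right) + \frac{-5 - 3 c}{9 c} = J + c + \frac{-5 - 3 c}{9 c}$)
$49 - L{\left(E{\left(2,4 \right)},41 \right)} = 49 - \left(- \frac{1}{3} + 4 + 41 - \frac{5}{9 \cdot 41}\right) = 49 - \left(- \frac{1}{3} + 4 + 41 - \frac{5}{369}\right) = 49 - \frac{16477}{369} = \frac{1604}{369}$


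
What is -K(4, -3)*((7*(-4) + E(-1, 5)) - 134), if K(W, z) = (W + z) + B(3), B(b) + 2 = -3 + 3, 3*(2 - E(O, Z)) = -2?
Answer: -478/3 ≈ -159.33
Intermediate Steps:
E(O, Z) = 8/3 (E(O, Z) = 2 - ⅓*(-2) = 2 + ⅔ = 8/3)
B(b) = -2 (B(b) = -2 + (-3 + 3) = -2 + 0 = -2)
K(W, z) = -2 + W + z (K(W, z) = (W + z) - 2 = -2 + W + z)
-K(4, -3)*((7*(-4) + E(-1, 5)) - 134) = -(-2 + 4 - 3)*((7*(-4) + 8/3) - 134) = -(-1)*((-28 + 8/3) - 134) = -(-1)*(-76/3 - 134) = -(-1)*(-478)/3 = -1*478/3 = -478/3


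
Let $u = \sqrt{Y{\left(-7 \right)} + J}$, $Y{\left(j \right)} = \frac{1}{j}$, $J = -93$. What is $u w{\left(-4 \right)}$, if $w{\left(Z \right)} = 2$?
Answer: $\frac{4 i \sqrt{1141}}{7} \approx 19.302 i$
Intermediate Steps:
$u = \frac{2 i \sqrt{1141}}{7}$ ($u = \sqrt{\frac{1}{-7} - 93} = \sqrt{- \frac{1}{7} - 93} = \sqrt{- \frac{652}{7}} = \frac{2 i \sqrt{1141}}{7} \approx 9.6511 i$)
$u w{\left(-4 \right)} = \frac{2 i \sqrt{1141}}{7} \cdot 2 = \frac{4 i \sqrt{1141}}{7}$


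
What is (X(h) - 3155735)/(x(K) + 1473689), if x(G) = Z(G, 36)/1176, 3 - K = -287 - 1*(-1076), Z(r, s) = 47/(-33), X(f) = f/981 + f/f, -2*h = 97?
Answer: -116078106452/54207048439 ≈ -2.1414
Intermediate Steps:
h = -97/2 (h = -½*97 = -97/2 ≈ -48.500)
X(f) = 1 + f/981 (X(f) = f*(1/981) + 1 = f/981 + 1 = 1 + f/981)
Z(r, s) = -47/33 (Z(r, s) = 47*(-1/33) = -47/33)
K = -786 (K = 3 - (-287 - 1*(-1076)) = 3 - (-287 + 1076) = 3 - 1*789 = 3 - 789 = -786)
x(G) = -47/38808 (x(G) = -47/33/1176 = -47/33*1/1176 = -47/38808)
(X(h) - 3155735)/(x(K) + 1473689) = ((1 + (1/981)*(-97/2)) - 3155735)/(-47/38808 + 1473689) = ((1 - 97/1962) - 3155735)/(57190922665/38808) = (1865/1962 - 3155735)*(38808/57190922665) = -6191550205/1962*38808/57190922665 = -116078106452/54207048439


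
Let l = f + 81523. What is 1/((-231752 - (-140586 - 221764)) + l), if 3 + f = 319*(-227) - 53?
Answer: 1/139652 ≈ 7.1607e-6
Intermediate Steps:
f = -72469 (f = -3 + (319*(-227) - 53) = -3 + (-72413 - 53) = -3 - 72466 = -72469)
l = 9054 (l = -72469 + 81523 = 9054)
1/((-231752 - (-140586 - 221764)) + l) = 1/((-231752 - (-140586 - 221764)) + 9054) = 1/((-231752 - 1*(-362350)) + 9054) = 1/((-231752 + 362350) + 9054) = 1/(130598 + 9054) = 1/139652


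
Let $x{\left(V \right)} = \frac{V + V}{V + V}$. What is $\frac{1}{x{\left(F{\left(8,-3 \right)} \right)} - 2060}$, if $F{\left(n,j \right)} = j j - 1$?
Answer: $- \frac{1}{2059} \approx -0.00048567$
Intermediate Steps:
$F{\left(n,j \right)} = -1 + j^{2}$ ($F{\left(n,j \right)} = j^{2} - 1 = -1 + j^{2}$)
$x{\left(V \right)} = 1$ ($x{\left(V \right)} = \frac{2 V}{2 V} = 2 V \frac{1}{2 V} = 1$)
$\frac{1}{x{\left(F{\left(8,-3 \right)} \right)} - 2060} = \frac{1}{1 - 2060} = \frac{1}{-2059} = - \frac{1}{2059}$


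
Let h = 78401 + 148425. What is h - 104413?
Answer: 122413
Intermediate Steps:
h = 226826
h - 104413 = 226826 - 104413 = 122413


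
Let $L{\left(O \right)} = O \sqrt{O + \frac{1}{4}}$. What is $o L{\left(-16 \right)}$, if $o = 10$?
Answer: $- 240 i \sqrt{7} \approx - 634.98 i$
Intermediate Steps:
$L{\left(O \right)} = O \sqrt{\frac{1}{4} + O}$ ($L{\left(O \right)} = O \sqrt{O + \frac{1}{4}} = O \sqrt{\frac{1}{4} + O}$)
$o L{\left(-16 \right)} = 10 \cdot \frac{1}{2} \left(-16\right) \sqrt{1 + 4 \left(-16\right)} = 10 \cdot \frac{1}{2} \left(-16\right) \sqrt{1 - 64} = 10 \cdot \frac{1}{2} \left(-16\right) \sqrt{-63} = 10 \cdot \frac{1}{2} \left(-16\right) 3 i \sqrt{7} = 10 \left(- 24 i \sqrt{7}\right) = - 240 i \sqrt{7}$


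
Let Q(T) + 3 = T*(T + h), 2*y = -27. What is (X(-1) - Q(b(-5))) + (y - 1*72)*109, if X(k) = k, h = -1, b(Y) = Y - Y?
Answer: -18635/2 ≈ -9317.5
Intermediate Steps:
b(Y) = 0
y = -27/2 (y = (½)*(-27) = -27/2 ≈ -13.500)
Q(T) = -3 + T*(-1 + T) (Q(T) = -3 + T*(T - 1) = -3 + T*(-1 + T))
(X(-1) - Q(b(-5))) + (y - 1*72)*109 = (-1 - (-3 + 0² - 1*0)) + (-27/2 - 1*72)*109 = (-1 - (-3 + 0 + 0)) + (-27/2 - 72)*109 = (-1 - 1*(-3)) - 171/2*109 = (-1 + 3) - 18639/2 = 2 - 18639/2 = -18635/2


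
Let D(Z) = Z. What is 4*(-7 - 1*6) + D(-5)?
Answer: -57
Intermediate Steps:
4*(-7 - 1*6) + D(-5) = 4*(-7 - 1*6) - 5 = 4*(-7 - 6) - 5 = 4*(-13) - 5 = -52 - 5 = -57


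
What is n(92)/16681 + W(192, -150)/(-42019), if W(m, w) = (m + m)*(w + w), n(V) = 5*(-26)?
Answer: 1916188730/700918939 ≈ 2.7338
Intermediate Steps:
n(V) = -130
W(m, w) = 4*m*w (W(m, w) = (2*m)*(2*w) = 4*m*w)
n(92)/16681 + W(192, -150)/(-42019) = -130/16681 + (4*192*(-150))/(-42019) = -130*1/16681 - 115200*(-1/42019) = -130/16681 + 115200/42019 = 1916188730/700918939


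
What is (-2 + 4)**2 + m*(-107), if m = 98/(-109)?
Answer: 10922/109 ≈ 100.20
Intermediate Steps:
m = -98/109 (m = 98*(-1/109) = -98/109 ≈ -0.89908)
(-2 + 4)**2 + m*(-107) = (-2 + 4)**2 - 98/109*(-107) = 2**2 + 10486/109 = 4 + 10486/109 = 10922/109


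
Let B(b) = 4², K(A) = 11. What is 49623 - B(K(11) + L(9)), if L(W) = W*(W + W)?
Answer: 49607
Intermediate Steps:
L(W) = 2*W² (L(W) = W*(2*W) = 2*W²)
B(b) = 16
49623 - B(K(11) + L(9)) = 49623 - 1*16 = 49623 - 16 = 49607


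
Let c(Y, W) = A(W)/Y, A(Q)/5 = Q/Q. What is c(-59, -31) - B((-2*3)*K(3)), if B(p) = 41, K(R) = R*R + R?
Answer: -2424/59 ≈ -41.085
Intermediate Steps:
A(Q) = 5 (A(Q) = 5*(Q/Q) = 5*1 = 5)
K(R) = R + R² (K(R) = R² + R = R + R²)
c(Y, W) = 5/Y
c(-59, -31) - B((-2*3)*K(3)) = 5/(-59) - 1*41 = 5*(-1/59) - 41 = -5/59 - 41 = -2424/59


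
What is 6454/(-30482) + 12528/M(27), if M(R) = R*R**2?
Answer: 4719341/11110689 ≈ 0.42476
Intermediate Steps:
M(R) = R**3
6454/(-30482) + 12528/M(27) = 6454/(-30482) + 12528/(27**3) = 6454*(-1/30482) + 12528/19683 = -3227/15241 + 12528*(1/19683) = -3227/15241 + 464/729 = 4719341/11110689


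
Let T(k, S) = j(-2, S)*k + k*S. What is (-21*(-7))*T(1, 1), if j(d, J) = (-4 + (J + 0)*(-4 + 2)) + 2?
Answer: -441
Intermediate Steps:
j(d, J) = -2 - 2*J (j(d, J) = (-4 + J*(-2)) + 2 = (-4 - 2*J) + 2 = -2 - 2*J)
T(k, S) = S*k + k*(-2 - 2*S) (T(k, S) = (-2 - 2*S)*k + k*S = k*(-2 - 2*S) + S*k = S*k + k*(-2 - 2*S))
(-21*(-7))*T(1, 1) = (-21*(-7))*(1*(-2 - 1*1)) = 147*(1*(-2 - 1)) = 147*(1*(-3)) = 147*(-3) = -441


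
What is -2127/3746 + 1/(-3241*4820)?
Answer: -16613594743/29259294260 ≈ -0.56781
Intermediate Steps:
-2127/3746 + 1/(-3241*4820) = -2127*1/3746 - 1/3241*1/4820 = -2127/3746 - 1/15621620 = -16613594743/29259294260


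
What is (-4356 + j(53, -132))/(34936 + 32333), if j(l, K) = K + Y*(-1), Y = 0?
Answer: -88/1319 ≈ -0.066717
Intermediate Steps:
j(l, K) = K (j(l, K) = K + 0*(-1) = K + 0 = K)
(-4356 + j(53, -132))/(34936 + 32333) = (-4356 - 132)/(34936 + 32333) = -4488/67269 = -4488*1/67269 = -88/1319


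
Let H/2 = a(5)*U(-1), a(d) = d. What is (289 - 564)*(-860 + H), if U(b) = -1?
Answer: 239250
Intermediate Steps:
H = -10 (H = 2*(5*(-1)) = 2*(-5) = -10)
(289 - 564)*(-860 + H) = (289 - 564)*(-860 - 10) = -275*(-870) = 239250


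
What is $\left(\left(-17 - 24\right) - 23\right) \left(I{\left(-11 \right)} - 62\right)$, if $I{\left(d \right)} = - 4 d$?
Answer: $1152$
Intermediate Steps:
$\left(\left(-17 - 24\right) - 23\right) \left(I{\left(-11 \right)} - 62\right) = \left(\left(-17 - 24\right) - 23\right) \left(\left(-4\right) \left(-11\right) - 62\right) = \left(\left(-17 - 24\right) - 23\right) \left(44 - 62\right) = \left(\left(-17 - 24\right) - 23\right) \left(-18\right) = \left(-41 - 23\right) \left(-18\right) = \left(-64\right) \left(-18\right) = 1152$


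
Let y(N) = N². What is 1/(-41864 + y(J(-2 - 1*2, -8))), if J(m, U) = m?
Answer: -1/41848 ≈ -2.3896e-5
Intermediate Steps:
1/(-41864 + y(J(-2 - 1*2, -8))) = 1/(-41864 + (-2 - 1*2)²) = 1/(-41864 + (-2 - 2)²) = 1/(-41864 + (-4)²) = 1/(-41864 + 16) = 1/(-41848) = -1/41848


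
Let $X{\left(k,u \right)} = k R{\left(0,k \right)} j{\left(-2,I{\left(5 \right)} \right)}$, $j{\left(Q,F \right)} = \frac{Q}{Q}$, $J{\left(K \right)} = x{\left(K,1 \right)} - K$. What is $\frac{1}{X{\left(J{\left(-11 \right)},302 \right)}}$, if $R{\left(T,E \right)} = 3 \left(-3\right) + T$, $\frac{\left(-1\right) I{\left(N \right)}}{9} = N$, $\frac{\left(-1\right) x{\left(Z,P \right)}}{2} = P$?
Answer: $- \frac{1}{81} \approx -0.012346$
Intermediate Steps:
$x{\left(Z,P \right)} = - 2 P$
$I{\left(N \right)} = - 9 N$
$R{\left(T,E \right)} = -9 + T$
$J{\left(K \right)} = -2 - K$ ($J{\left(K \right)} = \left(-2\right) 1 - K = -2 - K$)
$j{\left(Q,F \right)} = 1$
$X{\left(k,u \right)} = - 9 k$ ($X{\left(k,u \right)} = k \left(-9 + 0\right) 1 = k \left(-9\right) 1 = - 9 k 1 = - 9 k$)
$\frac{1}{X{\left(J{\left(-11 \right)},302 \right)}} = \frac{1}{\left(-9\right) \left(-2 - -11\right)} = \frac{1}{\left(-9\right) \left(-2 + 11\right)} = \frac{1}{\left(-9\right) 9} = \frac{1}{-81} = - \frac{1}{81}$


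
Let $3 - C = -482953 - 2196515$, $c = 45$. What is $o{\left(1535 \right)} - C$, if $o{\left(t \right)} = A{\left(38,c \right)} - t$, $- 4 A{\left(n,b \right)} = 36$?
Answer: $-2681015$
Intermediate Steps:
$A{\left(n,b \right)} = -9$ ($A{\left(n,b \right)} = \left(- \frac{1}{4}\right) 36 = -9$)
$C = 2679471$ ($C = 3 - \left(-482953 - 2196515\right) = 3 - -2679468 = 3 + 2679468 = 2679471$)
$o{\left(t \right)} = -9 - t$
$o{\left(1535 \right)} - C = \left(-9 - 1535\right) - 2679471 = -1544 - 2679471 = -2681015$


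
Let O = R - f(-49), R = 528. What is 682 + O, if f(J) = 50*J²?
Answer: -118840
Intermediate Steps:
O = -119522 (O = 528 - 50*(-49)² = 528 - 50*2401 = 528 - 1*120050 = 528 - 120050 = -119522)
682 + O = 682 - 119522 = -118840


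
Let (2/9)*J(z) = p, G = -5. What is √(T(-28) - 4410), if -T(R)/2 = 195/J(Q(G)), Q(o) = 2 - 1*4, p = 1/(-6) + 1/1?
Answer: I*√4514 ≈ 67.186*I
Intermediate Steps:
p = ⅚ (p = 1*(-⅙) + 1*1 = -⅙ + 1 = ⅚ ≈ 0.83333)
Q(o) = -2 (Q(o) = 2 - 4 = -2)
J(z) = 15/4 (J(z) = (9/2)*(⅚) = 15/4)
T(R) = -104 (T(R) = -390/15/4 = -390*4/15 = -2*52 = -104)
√(T(-28) - 4410) = √(-104 - 4410) = √(-4514) = I*√4514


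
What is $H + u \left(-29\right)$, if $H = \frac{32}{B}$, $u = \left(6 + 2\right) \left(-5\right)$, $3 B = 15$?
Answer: $\frac{5832}{5} \approx 1166.4$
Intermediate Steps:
$B = 5$ ($B = \frac{1}{3} \cdot 15 = 5$)
$u = -40$ ($u = 8 \left(-5\right) = -40$)
$H = \frac{32}{5} \approx 6.4$
$H + u \left(-29\right) = \frac{32}{5} - -1160 = \frac{32}{5} + 1160 = \frac{5832}{5}$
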